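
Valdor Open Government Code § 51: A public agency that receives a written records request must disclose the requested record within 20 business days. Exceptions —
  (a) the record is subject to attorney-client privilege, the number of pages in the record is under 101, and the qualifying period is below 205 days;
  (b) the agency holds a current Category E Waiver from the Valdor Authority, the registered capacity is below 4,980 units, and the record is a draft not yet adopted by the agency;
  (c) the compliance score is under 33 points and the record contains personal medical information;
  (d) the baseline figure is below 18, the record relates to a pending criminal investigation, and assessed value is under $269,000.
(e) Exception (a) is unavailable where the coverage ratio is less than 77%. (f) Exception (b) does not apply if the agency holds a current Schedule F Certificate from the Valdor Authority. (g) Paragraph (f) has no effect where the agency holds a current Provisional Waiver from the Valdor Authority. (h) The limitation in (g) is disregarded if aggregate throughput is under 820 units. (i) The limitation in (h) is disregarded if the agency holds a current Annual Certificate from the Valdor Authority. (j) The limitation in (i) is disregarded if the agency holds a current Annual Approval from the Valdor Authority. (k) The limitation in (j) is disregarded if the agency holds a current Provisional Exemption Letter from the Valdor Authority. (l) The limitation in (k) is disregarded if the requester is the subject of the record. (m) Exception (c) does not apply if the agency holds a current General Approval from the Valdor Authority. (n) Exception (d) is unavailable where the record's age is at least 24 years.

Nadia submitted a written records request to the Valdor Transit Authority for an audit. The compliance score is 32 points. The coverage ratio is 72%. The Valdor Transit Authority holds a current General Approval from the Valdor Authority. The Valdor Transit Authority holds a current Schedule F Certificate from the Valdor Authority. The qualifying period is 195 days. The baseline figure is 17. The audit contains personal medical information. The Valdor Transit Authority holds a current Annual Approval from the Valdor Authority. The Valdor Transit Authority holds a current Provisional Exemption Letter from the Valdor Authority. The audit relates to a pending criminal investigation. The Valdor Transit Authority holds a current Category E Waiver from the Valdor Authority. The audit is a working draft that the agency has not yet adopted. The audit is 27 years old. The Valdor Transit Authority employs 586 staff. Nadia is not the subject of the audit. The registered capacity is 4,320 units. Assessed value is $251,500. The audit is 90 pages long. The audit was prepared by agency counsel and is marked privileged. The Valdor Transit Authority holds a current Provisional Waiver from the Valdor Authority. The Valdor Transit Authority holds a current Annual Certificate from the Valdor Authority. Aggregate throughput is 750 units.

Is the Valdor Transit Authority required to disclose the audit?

Exception (a): the audit is privileged; the number of pages in the record is 90, under the 101 limit; the qualifying period is 195 days, below the 205 days limit — every condition holds. But applying paragraph (e): (e) applies — the coverage ratio is 72%, less than the 77% limit. Exception (a) does not apply.
Exception (b)'s conditions are all satisfied: a current Category E Waiver is held; the registered capacity is 4,320 units, below the 4,980 units limit; the audit is an unadopted draft. Applying paragraphs (f)–(l): (f) is triggered (a current Schedule F Certificate is held), but is displaced by (g): (g) is engaged — a current Provisional Waiver is held. (h) operates (aggregate throughput is 750 units, under the 820 units limit), but is displaced by (i): (i) operates — a current Annual Certificate is held. (j) would limit (i) — a current Annual Approval is held — but (k) sets (j) aside: (k) operates against (j): a current Provisional Exemption Letter is held. (l), which would lift (k), is not triggered — Nadia is not the subject of the audit. So (b) applies.
All of (c)'s requirements are met (the compliance score is 32 points, under the 33 points limit; the audit contains personal medical information). But applying paragraph (m): (m) operates against (c): a current General Approval is held. (c) is therefore removed.
Exception (d): the baseline figure is 17, below the 18 limit; the audit relates to a pending investigation; assessed value is $251,500, under the $269,000 limit — every condition holds. However, paragraph (n) must be considered: (n) is triggered — the record's age is 27 years, meeting the 24 years threshold. (d) is therefore removed.

No — exception (b) applies; the Valdor Transit Authority is not required to disclose the audit.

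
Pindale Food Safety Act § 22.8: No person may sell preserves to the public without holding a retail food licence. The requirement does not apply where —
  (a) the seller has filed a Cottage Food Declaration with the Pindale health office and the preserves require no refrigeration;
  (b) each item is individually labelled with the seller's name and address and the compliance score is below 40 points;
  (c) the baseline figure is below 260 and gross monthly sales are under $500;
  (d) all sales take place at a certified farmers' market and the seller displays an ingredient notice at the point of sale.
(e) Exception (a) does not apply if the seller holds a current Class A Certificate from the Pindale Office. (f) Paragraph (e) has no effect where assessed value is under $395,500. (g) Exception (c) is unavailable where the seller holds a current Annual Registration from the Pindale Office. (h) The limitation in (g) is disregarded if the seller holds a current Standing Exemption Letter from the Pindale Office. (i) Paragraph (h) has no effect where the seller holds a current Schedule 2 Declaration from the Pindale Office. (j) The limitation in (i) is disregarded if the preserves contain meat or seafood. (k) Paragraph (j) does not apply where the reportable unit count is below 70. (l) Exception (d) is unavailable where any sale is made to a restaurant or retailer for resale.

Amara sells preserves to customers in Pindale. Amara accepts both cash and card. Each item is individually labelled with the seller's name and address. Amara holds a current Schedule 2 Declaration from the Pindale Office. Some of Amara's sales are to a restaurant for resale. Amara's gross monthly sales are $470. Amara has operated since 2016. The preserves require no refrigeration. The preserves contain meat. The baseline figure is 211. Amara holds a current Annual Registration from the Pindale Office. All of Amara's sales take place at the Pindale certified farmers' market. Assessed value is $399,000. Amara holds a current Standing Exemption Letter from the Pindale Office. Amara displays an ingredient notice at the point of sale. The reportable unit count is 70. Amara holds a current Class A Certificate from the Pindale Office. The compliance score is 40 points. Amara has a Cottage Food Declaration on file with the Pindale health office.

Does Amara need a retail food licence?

No — exception (c) applies; Amara is not required to hold a retail food licence.

Exception (a)'s conditions are all satisfied: a Cottage Food Declaration is on file; the preserves are shelf-stable. However, paragraphs (e)–(f) must be considered: (e) operates against (a): a current Class A Certificate is held. (f), which would lift (e), is not engaged — assessed value is $399,000, not under $395,500. (a) is therefore removed.
Exception (b) fails — the compliance score is 40 points, not below 40 points.
Exception (c)'s conditions are all satisfied: the baseline figure is 211, below the 260 limit; gross monthly sales are $470, under the $500 limit. As to paragraphs (g)–(k): (g) would limit (c) — a current Annual Registration is held — but (h) sets (g) aside: (h) applies — a current Standing Exemption Letter is held. (i) would limit (h) — a current Schedule 2 Declaration is held — but (j) sets (i) aside: (j) operates against (i): the preserves contain meat. (k), which would lift (j), does not operate here — the reportable unit count is 70, not below 70. (c) remains available.
Exception (d)'s conditions are all satisfied: all sales are at a certified farmers' market; an ingredient notice is displayed. However, paragraph (l) must be considered: (l) is engaged — some sales are to a restaurant for resale. (d) is therefore removed.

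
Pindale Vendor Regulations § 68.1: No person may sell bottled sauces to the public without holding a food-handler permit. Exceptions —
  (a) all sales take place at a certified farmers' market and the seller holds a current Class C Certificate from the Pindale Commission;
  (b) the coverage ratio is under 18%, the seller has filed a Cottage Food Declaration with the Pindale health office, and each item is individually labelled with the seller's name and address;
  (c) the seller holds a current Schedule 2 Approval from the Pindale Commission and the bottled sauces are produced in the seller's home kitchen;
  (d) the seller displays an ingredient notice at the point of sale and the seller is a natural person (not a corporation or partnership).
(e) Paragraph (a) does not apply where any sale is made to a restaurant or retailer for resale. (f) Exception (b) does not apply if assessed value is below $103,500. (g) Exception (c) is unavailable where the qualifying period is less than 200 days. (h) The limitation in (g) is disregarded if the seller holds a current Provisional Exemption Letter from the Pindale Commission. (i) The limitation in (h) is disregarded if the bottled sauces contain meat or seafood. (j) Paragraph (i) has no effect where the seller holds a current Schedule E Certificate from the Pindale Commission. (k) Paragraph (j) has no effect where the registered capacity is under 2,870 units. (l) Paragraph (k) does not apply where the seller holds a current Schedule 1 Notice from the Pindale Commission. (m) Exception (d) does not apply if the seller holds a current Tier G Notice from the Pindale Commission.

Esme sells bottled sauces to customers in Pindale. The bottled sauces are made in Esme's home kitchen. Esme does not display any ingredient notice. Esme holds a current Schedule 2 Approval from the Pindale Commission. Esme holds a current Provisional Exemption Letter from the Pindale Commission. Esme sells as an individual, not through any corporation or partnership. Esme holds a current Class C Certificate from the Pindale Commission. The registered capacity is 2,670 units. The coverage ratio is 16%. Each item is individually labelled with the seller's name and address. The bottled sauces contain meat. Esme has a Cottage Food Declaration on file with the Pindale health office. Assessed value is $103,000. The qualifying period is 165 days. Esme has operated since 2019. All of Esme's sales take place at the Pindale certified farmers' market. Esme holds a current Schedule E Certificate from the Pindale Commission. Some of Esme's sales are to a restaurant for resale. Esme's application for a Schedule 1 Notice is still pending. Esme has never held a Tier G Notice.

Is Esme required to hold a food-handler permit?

Exception (a) is satisfied on its face — all sales are at a certified farmers' market; a current Class C Certificate is held. Turning to paragraph (e): (e) operates against (a): some sales are to a restaurant for resale. So (a) is unavailable.
Exception (b)'s conditions are all satisfied: the coverage ratio is 16%, under the 18% limit; a Cottage Food Declaration is on file; items are individually labelled. Turning to paragraph (f): (f) operates — assessed value is $103,000, below the $103,500 limit. Exception (b) does not apply.
Exception (c) is satisfied on its face — a current Schedule 2 Approval is held; the bottled sauces are home-kitchen produced. But: (g) operates against (c): the qualifying period is 165 days, less than the 200 days limit. (h) operates (a current Provisional Exemption Letter is held), but is overridden by (i): (i) is triggered — the bottled sauces contain meat. (j) applies (a current Schedule E Certificate is held), but is set aside by (k): (k) operates against (j): the registered capacity is 2,670 units, under the 2,870 units limit. (l) does not operate here (no current Schedule 1 Notice is held), so (k) stands. So (c) is unavailable.
Exception (d) does not apply: no ingredient notice is displayed.
No exception displaces § 68.1.

Yes — Esme must hold a food-handler permit.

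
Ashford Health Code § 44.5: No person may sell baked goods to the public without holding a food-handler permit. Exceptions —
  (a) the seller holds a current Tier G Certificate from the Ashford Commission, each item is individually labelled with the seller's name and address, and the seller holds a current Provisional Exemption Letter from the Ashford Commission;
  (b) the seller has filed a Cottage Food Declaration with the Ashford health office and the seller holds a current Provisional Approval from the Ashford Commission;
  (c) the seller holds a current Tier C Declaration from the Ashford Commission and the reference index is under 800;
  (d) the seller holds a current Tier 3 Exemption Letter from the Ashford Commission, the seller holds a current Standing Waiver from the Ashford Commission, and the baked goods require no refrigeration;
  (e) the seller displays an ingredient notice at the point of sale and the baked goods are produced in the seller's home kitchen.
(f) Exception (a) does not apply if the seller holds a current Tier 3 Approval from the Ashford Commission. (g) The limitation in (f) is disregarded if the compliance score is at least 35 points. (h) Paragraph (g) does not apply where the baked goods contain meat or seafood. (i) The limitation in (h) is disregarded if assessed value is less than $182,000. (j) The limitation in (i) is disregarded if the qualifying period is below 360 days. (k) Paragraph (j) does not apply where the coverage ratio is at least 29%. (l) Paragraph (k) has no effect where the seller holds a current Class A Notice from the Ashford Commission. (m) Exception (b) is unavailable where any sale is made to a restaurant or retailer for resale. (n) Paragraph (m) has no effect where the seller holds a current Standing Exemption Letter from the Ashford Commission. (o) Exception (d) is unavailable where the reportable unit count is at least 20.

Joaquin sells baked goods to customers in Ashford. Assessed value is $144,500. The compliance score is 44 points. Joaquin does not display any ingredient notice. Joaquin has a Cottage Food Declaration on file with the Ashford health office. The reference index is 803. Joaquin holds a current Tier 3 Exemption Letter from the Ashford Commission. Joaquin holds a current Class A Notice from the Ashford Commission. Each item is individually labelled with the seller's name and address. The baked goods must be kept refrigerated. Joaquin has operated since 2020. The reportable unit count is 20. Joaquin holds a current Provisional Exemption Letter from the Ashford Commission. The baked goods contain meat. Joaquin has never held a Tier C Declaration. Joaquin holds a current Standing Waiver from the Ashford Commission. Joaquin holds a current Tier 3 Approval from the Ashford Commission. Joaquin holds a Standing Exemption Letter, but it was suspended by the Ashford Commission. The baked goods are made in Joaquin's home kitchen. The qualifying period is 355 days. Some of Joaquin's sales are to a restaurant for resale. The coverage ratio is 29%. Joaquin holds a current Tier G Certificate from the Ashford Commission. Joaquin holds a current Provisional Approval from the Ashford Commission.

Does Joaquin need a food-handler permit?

Yes — Joaquin must hold a food-handler permit.

Exception (a)'s conditions are all satisfied: a current Tier G Certificate is held; items are individually labelled; a current Provisional Exemption Letter is held. Turning to paragraphs (f)–(l): (f) is triggered — a current Tier 3 Approval is held. (g) applies (the compliance score is 44 points, meeting the 35 points threshold), but is overridden by (h): (h) operates against (g): the baked goods contain meat. (i) would limit (h) — assessed value is $144,500, less than the $182,000 limit — but (j) sets (i) aside: (j) operates against (i): the qualifying period is 355 days, below the 360 days limit. (k) would limit (j) — the coverage ratio is 29%, meeting the 29% threshold — but (l) sets (k) aside: (l) operates against (k): a current Class A Notice is held. Exception (a) does not apply.
All of (b)'s requirements are met (a Cottage Food Declaration is on file; a current Provisional Approval is held). But applying paragraphs (m)–(n): (m) operates against (b): some sales are to a restaurant for resale. (n), which would lift (m), does not operate here — no current Standing Exemption Letter is held. So (b) is unavailable.
Exception (c) requires that the seller holds a current Tier C Declaration from the Ashford Commission; but there is no Tier C Declaration in force, so (c) is unavailable.
Exception (d) requires that the baked goods require no refrigeration; but the baked goods require refrigeration, so (d) is unavailable.
Exception (e) requires that the seller displays an ingredient notice at the point of sale; but no ingredient notice is displayed, so (e) is unavailable.
No exception is made out. Joaquin falls within the general rule.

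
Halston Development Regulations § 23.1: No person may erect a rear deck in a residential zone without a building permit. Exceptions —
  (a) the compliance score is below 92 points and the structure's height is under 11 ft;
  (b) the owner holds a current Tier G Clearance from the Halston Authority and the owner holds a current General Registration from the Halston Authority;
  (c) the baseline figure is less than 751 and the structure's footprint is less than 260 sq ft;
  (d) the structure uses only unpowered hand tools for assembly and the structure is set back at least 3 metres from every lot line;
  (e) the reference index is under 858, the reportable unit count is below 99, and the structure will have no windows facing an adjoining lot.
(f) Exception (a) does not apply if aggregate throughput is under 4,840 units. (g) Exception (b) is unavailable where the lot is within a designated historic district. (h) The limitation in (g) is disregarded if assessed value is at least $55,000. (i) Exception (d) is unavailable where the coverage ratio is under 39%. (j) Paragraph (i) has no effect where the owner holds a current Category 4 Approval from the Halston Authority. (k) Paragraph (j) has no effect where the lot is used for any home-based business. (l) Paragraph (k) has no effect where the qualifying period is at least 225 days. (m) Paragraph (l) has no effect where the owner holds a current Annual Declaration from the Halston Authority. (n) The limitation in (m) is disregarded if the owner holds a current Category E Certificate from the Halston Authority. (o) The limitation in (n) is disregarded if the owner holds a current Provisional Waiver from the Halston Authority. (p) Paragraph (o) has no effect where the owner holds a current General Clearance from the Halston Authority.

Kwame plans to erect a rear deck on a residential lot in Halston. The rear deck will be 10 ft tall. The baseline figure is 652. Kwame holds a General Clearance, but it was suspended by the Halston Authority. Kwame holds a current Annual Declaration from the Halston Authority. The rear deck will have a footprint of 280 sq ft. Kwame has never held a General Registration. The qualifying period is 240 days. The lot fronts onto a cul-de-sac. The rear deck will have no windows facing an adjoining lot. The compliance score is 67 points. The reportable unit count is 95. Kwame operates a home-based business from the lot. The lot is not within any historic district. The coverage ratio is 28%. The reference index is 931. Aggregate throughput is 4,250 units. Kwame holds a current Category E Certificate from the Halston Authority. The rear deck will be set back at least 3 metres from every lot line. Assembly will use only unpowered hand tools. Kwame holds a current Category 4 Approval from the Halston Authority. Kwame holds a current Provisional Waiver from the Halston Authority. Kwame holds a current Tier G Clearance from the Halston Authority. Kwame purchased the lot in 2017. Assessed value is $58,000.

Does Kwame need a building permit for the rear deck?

Exception (a): the compliance score is 67 points, below the 92 points limit; the structure's height is 10 ft, under the 11 ft limit — every condition holds. But applying paragraph (f): (f) is engaged — aggregate throughput is 4,250 units, under the 4,840 units limit. (a) is therefore removed.
Exception (b) fails — no current General Registration is held.
Exception (c) requires that the structure's footprint is less than 260 sq ft; but the structure's footprint is 280 sq ft, not less than 260 sq ft, so (c) is unavailable.
Exception (d)'s conditions are all satisfied: assembly uses only hand tools; the setback is at least 3 m on every side. However, paragraphs (i)–(p) must be considered: (i) is triggered — the coverage ratio is 28%, under the 39% limit. (j) is engaged (a current Category 4 Approval is held), but is overridden by (k): (k) operates against (j): a home-based business operates on the lot. (l) would limit (k) — the qualifying period is 240 days, meeting the 225 days threshold — but (m) sets (l) aside: (m) is engaged — a current Annual Declaration is held. (n) operates (a current Category E Certificate is held), but is itself disapplied by (o): (o) operates — a current Provisional Waiver is held. (p), which would lift (o), is not engaged — there is no General Clearance in force. Exception (d) does not apply.
Exception (e) fails — the reference index is 931, not under 858.
No exception is made out. Kwame falls within the general rule.

Yes — Kwame must obtain a building permit.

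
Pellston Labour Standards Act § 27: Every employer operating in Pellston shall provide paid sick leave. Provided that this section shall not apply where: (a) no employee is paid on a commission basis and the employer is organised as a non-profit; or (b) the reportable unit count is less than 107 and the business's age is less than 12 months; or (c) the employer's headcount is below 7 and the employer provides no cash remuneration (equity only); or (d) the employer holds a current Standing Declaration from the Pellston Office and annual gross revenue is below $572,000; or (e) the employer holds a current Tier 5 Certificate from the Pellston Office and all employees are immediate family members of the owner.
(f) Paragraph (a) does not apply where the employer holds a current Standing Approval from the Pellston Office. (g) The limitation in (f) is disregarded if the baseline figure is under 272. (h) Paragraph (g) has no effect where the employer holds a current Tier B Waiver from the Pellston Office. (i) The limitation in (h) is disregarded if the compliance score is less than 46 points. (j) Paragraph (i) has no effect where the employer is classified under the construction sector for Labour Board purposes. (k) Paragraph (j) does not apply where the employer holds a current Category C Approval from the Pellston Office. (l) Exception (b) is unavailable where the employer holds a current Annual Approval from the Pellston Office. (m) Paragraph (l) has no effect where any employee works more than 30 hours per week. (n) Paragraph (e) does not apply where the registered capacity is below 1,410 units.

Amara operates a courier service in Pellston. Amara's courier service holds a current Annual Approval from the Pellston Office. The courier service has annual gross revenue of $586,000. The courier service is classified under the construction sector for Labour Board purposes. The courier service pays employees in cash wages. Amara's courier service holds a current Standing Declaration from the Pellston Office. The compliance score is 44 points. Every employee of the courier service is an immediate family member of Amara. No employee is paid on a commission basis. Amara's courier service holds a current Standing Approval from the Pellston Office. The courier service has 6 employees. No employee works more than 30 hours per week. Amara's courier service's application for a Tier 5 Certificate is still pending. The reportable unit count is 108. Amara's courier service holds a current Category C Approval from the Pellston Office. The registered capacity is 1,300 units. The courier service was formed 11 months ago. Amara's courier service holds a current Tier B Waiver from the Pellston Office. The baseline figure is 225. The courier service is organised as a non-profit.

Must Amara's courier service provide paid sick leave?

Exception (a) is satisfied on its face — no employee is paid on commission; the employer is a non-profit. Under paragraphs (f)–(k): (f) is triggered (a current Standing Approval is held), but is itself disapplied by (g): (g) is engaged — the baseline figure is 225, under the 272 limit. (h) applies (a current Tier B Waiver is held), but is itself disapplied by (i): (i) applies — the compliance score is 44 points, less than the 46 points limit. (j) would limit (i) — the courier service is classified under the construction sector — but (k) sets (j) aside: (k) is triggered — a current Category C Approval is held. (a) remains available.
Exception (b) does not apply: the reportable unit count is 108, not less than 107.
Exception (c) does not apply: employees are paid cash wages.
Exception (d) fails — annual gross revenue is $586,000, not below $572,000.
Exception (e) does not apply: no current Tier 5 Certificate is held.

No — exception (a) applies; Amara's courier service is not required to provide paid sick leave.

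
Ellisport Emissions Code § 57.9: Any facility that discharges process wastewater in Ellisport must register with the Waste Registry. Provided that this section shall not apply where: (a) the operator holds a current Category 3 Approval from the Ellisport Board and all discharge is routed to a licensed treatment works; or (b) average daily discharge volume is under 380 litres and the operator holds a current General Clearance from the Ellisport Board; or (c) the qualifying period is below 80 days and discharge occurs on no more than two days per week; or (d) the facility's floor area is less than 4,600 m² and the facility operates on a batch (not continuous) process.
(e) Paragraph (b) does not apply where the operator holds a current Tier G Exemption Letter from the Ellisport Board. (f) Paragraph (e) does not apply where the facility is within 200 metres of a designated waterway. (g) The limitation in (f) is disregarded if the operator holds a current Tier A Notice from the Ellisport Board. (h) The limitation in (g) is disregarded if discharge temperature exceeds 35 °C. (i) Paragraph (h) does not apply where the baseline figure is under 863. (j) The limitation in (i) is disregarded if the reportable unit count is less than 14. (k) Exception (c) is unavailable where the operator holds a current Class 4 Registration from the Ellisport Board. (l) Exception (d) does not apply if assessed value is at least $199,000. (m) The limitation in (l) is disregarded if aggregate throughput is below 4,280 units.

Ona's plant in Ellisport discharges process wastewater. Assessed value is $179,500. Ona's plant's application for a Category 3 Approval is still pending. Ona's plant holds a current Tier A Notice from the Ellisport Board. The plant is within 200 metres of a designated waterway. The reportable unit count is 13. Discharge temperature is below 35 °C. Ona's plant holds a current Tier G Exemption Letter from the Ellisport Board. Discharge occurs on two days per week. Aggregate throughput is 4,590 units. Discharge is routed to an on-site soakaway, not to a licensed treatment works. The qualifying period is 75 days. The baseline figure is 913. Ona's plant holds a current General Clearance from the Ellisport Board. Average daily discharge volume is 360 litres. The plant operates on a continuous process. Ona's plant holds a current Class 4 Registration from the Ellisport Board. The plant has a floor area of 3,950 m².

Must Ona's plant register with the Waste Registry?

Yes — Ona's plant must register with the Waste Registry.

Exception (a) requires that the operator holds a current Category 3 Approval from the Ellisport Board; but the Category 3 Approval is not current, so (a) is unavailable.
Exception (b)'s conditions are all satisfied: average daily discharge volume is 360 litres, under the 380 litres limit; a current General Clearance is held. However, paragraphs (e)–(j) must be considered: (e) applies — a current Tier G Exemption Letter is held. (f) would limit (e) — the plant is within 200 m of a designated waterway — but (g) sets (f) aside: (g) is engaged — a current Tier A Notice is held. (h) is inapplicable (discharge temperature is below 35 °C), so (g) stands. Exception (b) does not apply.
Exception (c)'s conditions are all satisfied: the qualifying period is 75 days, below the 80 days limit; discharge occurs on no more than two days per week. But applying paragraph (k): (k) operates against (c): a current Class 4 Registration is held. (c) is therefore removed.
Exception (d) fails — the facility operates on a continuous process.
No exception displaces § 57.9.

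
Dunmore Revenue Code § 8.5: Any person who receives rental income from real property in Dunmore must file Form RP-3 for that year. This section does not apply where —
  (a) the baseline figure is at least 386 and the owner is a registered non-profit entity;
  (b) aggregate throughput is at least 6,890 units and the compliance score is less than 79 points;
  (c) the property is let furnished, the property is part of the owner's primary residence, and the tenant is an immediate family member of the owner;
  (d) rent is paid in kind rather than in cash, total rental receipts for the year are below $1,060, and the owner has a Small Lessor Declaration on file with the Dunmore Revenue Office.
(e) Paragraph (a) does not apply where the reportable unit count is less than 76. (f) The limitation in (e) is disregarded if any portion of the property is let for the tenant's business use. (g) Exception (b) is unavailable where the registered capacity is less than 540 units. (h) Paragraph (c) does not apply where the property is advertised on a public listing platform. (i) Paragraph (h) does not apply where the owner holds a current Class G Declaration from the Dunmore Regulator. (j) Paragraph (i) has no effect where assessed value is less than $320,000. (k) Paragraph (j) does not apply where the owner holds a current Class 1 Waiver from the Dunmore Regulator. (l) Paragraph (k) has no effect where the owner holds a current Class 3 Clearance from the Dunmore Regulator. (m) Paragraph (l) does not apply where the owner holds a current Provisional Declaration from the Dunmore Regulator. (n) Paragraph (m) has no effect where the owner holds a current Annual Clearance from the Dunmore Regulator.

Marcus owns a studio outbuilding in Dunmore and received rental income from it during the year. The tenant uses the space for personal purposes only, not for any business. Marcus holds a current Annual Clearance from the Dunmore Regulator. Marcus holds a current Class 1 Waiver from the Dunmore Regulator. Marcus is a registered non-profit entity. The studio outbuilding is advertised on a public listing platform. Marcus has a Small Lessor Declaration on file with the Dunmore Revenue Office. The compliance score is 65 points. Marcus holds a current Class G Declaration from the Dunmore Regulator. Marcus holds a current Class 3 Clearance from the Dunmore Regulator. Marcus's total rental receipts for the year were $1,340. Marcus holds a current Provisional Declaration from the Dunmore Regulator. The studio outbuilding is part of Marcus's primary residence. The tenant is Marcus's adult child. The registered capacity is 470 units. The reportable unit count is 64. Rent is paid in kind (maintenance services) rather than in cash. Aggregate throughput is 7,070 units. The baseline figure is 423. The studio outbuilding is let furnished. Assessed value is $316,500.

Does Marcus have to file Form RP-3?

Yes — Marcus must file Form RP-3.

Exception (a)'s conditions are all satisfied: the baseline figure is 423, meeting the 386 threshold; Marcus is a registered non-profit. But: (e) operates against (a): the reportable unit count is 64, less than the 76 limit. (f) is inapplicable (the space is used for personal purposes only), so (e) stands. Exception (a) does not apply.
All of (b)'s requirements are met (aggregate throughput is 7,070 units, meeting the 6,890 units threshold; the compliance score is 65 points, less than the 79 points limit). However, paragraph (g) must be considered: (g) operates against (b): the registered capacity is 470 units, less than the 540 units limit. Exception (b) does not apply.
Exception (c) is satisfied on its face — the property is let furnished; the studio outbuilding is part of the primary residence; the tenant is an immediate family member. Turning to paragraphs (h)–(n): (h) applies — the property is publicly advertised. (i) operates (a current Class G Declaration is held), but yields to (j): (j) is engaged — assessed value is $316,500, less than the $320,000 limit. (k) applies (a current Class 1 Waiver is held), but is overridden by (l): (l) applies — a current Class 3 Clearance is held. (m) would limit (l) — a current Provisional Declaration is held — but (n) sets (m) aside: (n) operates against (m): a current Annual Clearance is held. (c) is therefore removed.
Exception (d) requires that total rental receipts for the year are below $1,060; but total rental receipts for the year are $1,340, not below $1,060, so (d) is unavailable.
Every exception is unavailable, so the rule governs.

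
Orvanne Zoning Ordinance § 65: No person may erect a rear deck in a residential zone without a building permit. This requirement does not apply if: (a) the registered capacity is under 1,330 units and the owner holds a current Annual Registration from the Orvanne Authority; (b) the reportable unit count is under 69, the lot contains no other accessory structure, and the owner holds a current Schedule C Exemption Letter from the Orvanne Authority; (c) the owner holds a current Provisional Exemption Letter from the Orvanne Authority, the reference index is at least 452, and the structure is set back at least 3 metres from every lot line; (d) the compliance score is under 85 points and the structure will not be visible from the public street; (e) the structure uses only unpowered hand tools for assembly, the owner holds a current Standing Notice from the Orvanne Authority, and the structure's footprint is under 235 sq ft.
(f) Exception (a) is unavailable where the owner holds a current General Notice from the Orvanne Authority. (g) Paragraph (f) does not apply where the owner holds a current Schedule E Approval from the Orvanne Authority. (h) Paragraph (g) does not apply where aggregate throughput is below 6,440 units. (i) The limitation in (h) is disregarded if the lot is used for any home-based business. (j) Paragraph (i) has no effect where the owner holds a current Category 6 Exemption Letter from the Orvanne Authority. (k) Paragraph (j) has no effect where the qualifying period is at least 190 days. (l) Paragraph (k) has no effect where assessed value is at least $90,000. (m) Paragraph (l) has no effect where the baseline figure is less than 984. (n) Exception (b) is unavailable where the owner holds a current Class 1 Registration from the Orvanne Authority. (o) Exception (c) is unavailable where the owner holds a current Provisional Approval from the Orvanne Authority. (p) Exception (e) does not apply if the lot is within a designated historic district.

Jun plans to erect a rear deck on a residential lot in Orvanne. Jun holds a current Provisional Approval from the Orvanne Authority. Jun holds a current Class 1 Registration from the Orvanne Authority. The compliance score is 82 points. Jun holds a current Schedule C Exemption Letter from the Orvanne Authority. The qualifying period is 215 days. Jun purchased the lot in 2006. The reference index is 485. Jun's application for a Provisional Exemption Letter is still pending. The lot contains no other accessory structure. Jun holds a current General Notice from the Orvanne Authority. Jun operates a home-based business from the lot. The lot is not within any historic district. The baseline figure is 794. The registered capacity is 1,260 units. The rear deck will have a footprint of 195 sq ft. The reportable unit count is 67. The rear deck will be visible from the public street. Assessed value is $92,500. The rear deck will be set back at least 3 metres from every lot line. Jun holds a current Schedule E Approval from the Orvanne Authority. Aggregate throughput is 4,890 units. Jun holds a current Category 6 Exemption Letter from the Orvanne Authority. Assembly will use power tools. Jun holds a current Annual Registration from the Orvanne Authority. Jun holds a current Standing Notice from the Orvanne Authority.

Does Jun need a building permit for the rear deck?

Exception (a)'s conditions are all satisfied: the registered capacity is 1,260 units, under the 1,330 units limit; a current Annual Registration is held. Under paragraphs (f)–(m): (f) would limit (a) — a current General Notice is held — but (g) sets (f) aside: (g) operates against (f): a current Schedule E Approval is held. (h) would limit (g) — aggregate throughput is 4,890 units, below the 6,440 units limit — but (i) sets (h) aside: (i) operates against (h): a home-based business operates on the lot. (j) would limit (i) — a current Category 6 Exemption Letter is held — but (k) sets (j) aside: (k) is engaged — the qualifying period is 215 days, meeting the 190 days threshold. (l) would limit (k) — assessed value is $92,500, meeting the $90,000 threshold — but (m) sets (l) aside: (m) operates — the baseline figure is 794, less than the 984 limit. Exception (a) stands.
Exception (b)'s conditions are all satisfied: the reportable unit count is 67, under the 69 limit; the lot has no other accessory structure; a current Schedule C Exemption Letter is held. But: (n) is triggered — a current Class 1 Registration is held. So (b) is unavailable.
Exception (c) fails — the Provisional Exemption Letter is not current.
Exception (d) requires that the structure will not be visible from the public street; but the structure will be visible from the street, so (d) is unavailable.
Exception (e) requires that the structure uses only unpowered hand tools for assembly; but assembly uses power tools, so (e) is unavailable.

No — exception (a) applies; Jun does not need a building permit.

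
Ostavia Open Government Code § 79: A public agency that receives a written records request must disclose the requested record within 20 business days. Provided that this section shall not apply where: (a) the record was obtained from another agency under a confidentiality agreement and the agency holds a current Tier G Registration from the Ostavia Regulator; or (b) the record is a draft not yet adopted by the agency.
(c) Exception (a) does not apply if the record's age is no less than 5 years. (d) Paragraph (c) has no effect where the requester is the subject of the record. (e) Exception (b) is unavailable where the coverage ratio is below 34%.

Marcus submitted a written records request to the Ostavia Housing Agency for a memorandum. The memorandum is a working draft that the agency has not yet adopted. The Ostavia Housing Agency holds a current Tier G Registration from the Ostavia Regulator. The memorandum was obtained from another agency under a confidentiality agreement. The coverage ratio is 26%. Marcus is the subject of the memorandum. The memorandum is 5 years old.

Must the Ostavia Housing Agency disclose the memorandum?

Exception (a)'s conditions are all satisfied: the memorandum was obtained under a confidentiality agreement; a current Tier G Registration is held. Considering the limiting provisions: (c) would limit (a) — the record's age is 5 years, meeting the 5 years threshold — but (d) sets (c) aside: (d) operates against (c): Marcus is the subject of the memorandum. So (a) applies.
Exception (b)'s conditions are all satisfied: the memorandum is an unadopted draft. Turning to paragraph (e): (e) operates against (b): the coverage ratio is 26%, below the 34% limit. So (b) is unavailable.

No — exception (a) applies; the Ostavia Housing Agency is not required to disclose the memorandum.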